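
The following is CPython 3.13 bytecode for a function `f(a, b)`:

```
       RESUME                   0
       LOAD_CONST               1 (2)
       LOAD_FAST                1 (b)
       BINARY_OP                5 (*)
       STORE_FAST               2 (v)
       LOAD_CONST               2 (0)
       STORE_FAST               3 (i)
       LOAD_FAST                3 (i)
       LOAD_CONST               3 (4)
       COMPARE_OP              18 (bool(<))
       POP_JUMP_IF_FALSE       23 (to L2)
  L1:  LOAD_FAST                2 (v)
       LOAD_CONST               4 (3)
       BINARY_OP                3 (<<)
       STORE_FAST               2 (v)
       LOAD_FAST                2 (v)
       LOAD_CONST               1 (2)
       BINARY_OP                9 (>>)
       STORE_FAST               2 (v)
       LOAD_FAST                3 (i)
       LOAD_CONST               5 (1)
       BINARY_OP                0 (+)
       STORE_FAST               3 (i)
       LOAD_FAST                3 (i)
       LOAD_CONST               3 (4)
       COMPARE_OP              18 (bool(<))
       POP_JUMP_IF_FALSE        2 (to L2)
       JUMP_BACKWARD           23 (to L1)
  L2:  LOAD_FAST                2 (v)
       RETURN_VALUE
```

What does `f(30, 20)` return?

640

LOAD_CONST → push 2
LOAD_FAST b → push 20
BINARY_OP * → 2 * 20 = 40
STORE_FAST v → v=40
LOAD_CONST → push 0
STORE_FAST i → i=0
LOAD_FAST i → push 0
LOAD_CONST → push 4
COMPARE_OP bool(<) → 0 vs 4 = True
POP_JUMP_IF_FALSE → pop True; no jump
LOAD_FAST v → push 40
LOAD_CONST → push 3
BINARY_OP << → 40 << 3 = 320
STORE_FAST v → v=320
LOAD_FAST v → push 320
LOAD_CONST → push 2
BINARY_OP >> → 320 >> 2 = 80
STORE_FAST v → v=80
LOAD_FAST i → push 0
LOAD_CONST → push 1
BINARY_OP + → 0 + 1 = 1
STORE_FAST i → i=1
LOAD_FAST i → push 1
LOAD_CONST → push 4
COMPARE_OP bool(<) → 1 vs 4 = True
POP_JUMP_IF_FALSE → pop True; no jump
LOAD_FAST v → push 80
LOAD_CONST → push 3
BINARY_OP << → 80 << 3 = 640
STORE_FAST v → v=640
LOAD_FAST v → push 640
LOAD_CONST → push 2
BINARY_OP >> → 640 >> 2 = 160
STORE_FAST v → v=160
LOAD_FAST i → push 1
LOAD_CONST → push 1
BINARY_OP + → 1 + 1 = 2
STORE_FAST i → i=2
LOAD_FAST i → push 2
LOAD_CONST → push 4
COMPARE_OP bool(<) → 2 vs 4 = True
POP_JUMP_IF_FALSE → pop True; no jump
LOAD_FAST v → push 160
LOAD_CONST → push 3
BINARY_OP << → 160 << 3 = 1280
STORE_FAST v → v=1280
LOAD_FAST v → push 1280
LOAD_CONST → push 2
BINARY_OP >> → 1280 >> 2 = 320
STORE_FAST v → v=320
LOAD_FAST i → push 2
LOAD_CONST → push 1
BINARY_OP + → 2 + 1 = 3
STORE_FAST i → i=3
LOAD_FAST i → push 3
LOAD_CONST → push 4
COMPARE_OP bool(<) → 3 vs 4 = True
POP_JUMP_IF_FALSE → pop True; no jump
LOAD_FAST v → push 320
LOAD_CONST → push 3
BINARY_OP << → 320 << 3 = 2560
STORE_FAST v → v=2560
LOAD_FAST v → push 2560
LOAD_CONST → push 2
BINARY_OP >> → 2560 >> 2 = 640
STORE_FAST v → v=640
LOAD_FAST i → push 3
LOAD_CONST → push 1
BINARY_OP + → 3 + 1 = 4
STORE_FAST i → i=4
LOAD_FAST i → push 4
LOAD_CONST → push 4
COMPARE_OP bool(<) → 4 vs 4 = False
POP_JUMP_IF_FALSE → pop False; jump
LOAD_FAST v → push 640
RETURN_VALUE → return 640.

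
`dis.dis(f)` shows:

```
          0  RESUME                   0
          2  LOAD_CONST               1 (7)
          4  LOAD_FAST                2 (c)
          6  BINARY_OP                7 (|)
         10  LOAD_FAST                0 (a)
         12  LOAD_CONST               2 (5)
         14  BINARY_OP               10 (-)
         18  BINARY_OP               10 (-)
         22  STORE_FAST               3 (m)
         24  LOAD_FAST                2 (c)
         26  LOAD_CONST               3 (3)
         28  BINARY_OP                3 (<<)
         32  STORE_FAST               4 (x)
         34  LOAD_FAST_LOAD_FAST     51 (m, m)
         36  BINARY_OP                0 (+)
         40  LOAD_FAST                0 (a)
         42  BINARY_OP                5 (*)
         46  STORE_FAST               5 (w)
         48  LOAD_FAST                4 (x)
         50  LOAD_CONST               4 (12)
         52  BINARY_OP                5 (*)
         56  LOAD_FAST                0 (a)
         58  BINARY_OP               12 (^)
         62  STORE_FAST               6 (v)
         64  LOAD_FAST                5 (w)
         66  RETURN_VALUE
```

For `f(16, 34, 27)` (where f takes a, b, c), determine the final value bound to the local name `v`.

2608

LOAD_CONST → push 7. Stack: [7]
LOAD_FAST c → push 27. Stack: [7, 27]
BINARY_OP | → 7 | 27 = 31. Stack: [31]
LOAD_FAST a → push 16. Stack: [31, 16]
LOAD_CONST → push 5. Stack: [31, 16, 5]
BINARY_OP - → 16 - 5 = 11. Stack: [31, 11]
BINARY_OP - → 31 - 11 = 20. Stack: [20]
STORE_FAST m → m=20. Stack: []
LOAD_FAST c → push 27. Stack: [27]
LOAD_CONST → push 3. Stack: [27, 3]
BINARY_OP << → 27 << 3 = 216. Stack: [216]
STORE_FAST x → x=216. Stack: []
LOAD_FAST_LOAD_FAST m,m → push 20,20. Stack: [20, 20]
BINARY_OP + → 20 + 20 = 40. Stack: [40]
LOAD_FAST a → push 16. Stack: [40, 16]
BINARY_OP * → 40 * 16 = 640. Stack: [640]
STORE_FAST w → w=640. Stack: []
LOAD_FAST x → push 216. Stack: [216]
LOAD_CONST → push 12. Stack: [216, 12]
BINARY_OP * → 216 * 12 = 2592. Stack: [2592]
LOAD_FAST a → push 16. Stack: [2592, 16]
BINARY_OP ^ → 2592 ^ 16 = 2608. Stack: [2608]
STORE_FAST v → v=2608. Stack: []
LOAD_FAST w → push 640. Stack: [640]
RETURN_VALUE → return 640.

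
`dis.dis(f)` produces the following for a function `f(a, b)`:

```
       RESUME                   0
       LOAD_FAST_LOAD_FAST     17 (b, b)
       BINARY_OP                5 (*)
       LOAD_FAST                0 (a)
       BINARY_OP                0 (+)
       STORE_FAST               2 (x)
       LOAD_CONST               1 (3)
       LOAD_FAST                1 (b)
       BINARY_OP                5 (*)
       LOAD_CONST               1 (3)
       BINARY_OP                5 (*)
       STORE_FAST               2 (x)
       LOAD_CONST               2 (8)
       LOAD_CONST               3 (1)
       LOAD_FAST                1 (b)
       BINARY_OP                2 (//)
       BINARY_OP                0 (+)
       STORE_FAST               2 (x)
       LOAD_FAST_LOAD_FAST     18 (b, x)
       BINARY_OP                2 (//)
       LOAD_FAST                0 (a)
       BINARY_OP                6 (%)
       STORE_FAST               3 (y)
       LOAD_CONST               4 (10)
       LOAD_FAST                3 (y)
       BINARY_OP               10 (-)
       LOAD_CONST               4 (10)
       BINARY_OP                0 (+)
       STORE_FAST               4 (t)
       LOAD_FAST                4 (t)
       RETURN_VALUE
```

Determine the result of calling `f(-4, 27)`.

LOAD_FAST_LOAD_FAST b,b → push 27,27. Stack: [27, 27]
BINARY_OP * → 27 * 27 = 729. Stack: [729]
LOAD_FAST a → push -4. Stack: [729, -4]
BINARY_OP + → 729 + -4 = 725. Stack: [725]
STORE_FAST x → x=725. Stack: []
LOAD_CONST → push 3. Stack: [3]
LOAD_FAST b → push 27. Stack: [3, 27]
BINARY_OP * → 3 * 27 = 81. Stack: [81]
LOAD_CONST → push 3. Stack: [81, 3]
BINARY_OP * → 81 * 3 = 243. Stack: [243]
STORE_FAST x → x=243. Stack: []
LOAD_CONST → push 8. Stack: [8]
LOAD_CONST → push 1. Stack: [8, 1]
LOAD_FAST b → push 27. Stack: [8, 1, 27]
BINARY_OP // → 1 // 27 = 0. Stack: [8, 0]
BINARY_OP + → 8 + 0 = 8. Stack: [8]
STORE_FAST x → x=8. Stack: []
LOAD_FAST_LOAD_FAST b,x → push 27,8. Stack: [27, 8]
BINARY_OP // → 27 // 8 = 3. Stack: [3]
LOAD_FAST a → push -4. Stack: [3, -4]
BINARY_OP % → 3 % -4 = -1. Stack: [-1]
STORE_FAST y → y=-1. Stack: []
LOAD_CONST → push 10. Stack: [10]
LOAD_FAST y → push -1. Stack: [10, -1]
BINARY_OP - → 10 - -1 = 11. Stack: [11]
LOAD_CONST → push 10. Stack: [11, 10]
BINARY_OP + → 11 + 10 = 21. Stack: [21]
STORE_FAST t → t=21. Stack: []
LOAD_FAST t → push 21. Stack: [21]
RETURN_VALUE → return 21.

21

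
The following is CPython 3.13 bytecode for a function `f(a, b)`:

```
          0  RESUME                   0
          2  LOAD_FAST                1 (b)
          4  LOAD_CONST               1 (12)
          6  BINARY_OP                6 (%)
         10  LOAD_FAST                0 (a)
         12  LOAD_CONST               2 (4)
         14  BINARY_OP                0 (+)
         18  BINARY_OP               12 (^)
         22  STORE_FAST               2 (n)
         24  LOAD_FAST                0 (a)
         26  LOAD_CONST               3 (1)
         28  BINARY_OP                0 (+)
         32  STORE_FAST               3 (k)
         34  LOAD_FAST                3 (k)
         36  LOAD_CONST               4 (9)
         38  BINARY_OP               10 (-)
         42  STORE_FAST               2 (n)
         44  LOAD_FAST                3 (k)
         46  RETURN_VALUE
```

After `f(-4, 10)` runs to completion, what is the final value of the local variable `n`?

LOAD_FAST b → push 10. Stack: [10]
LOAD_CONST → push 12. Stack: [10, 12]
BINARY_OP % → 10 % 12 = 10. Stack: [10]
LOAD_FAST a → push -4. Stack: [10, -4]
LOAD_CONST → push 4. Stack: [10, -4, 4]
BINARY_OP + → -4 + 4 = 0. Stack: [10, 0]
BINARY_OP ^ → 10 ^ 0 = 10. Stack: [10]
STORE_FAST n → n=10. Stack: []
LOAD_FAST a → push -4. Stack: [-4]
LOAD_CONST → push 1. Stack: [-4, 1]
BINARY_OP + → -4 + 1 = -3. Stack: [-3]
STORE_FAST k → k=-3. Stack: []
LOAD_FAST k → push -3. Stack: [-3]
LOAD_CONST → push 9. Stack: [-3, 9]
BINARY_OP - → -3 - 9 = -12. Stack: [-12]
STORE_FAST n → n=-12. Stack: []
LOAD_FAST k → push -3. Stack: [-3]
RETURN_VALUE → return -3.

-12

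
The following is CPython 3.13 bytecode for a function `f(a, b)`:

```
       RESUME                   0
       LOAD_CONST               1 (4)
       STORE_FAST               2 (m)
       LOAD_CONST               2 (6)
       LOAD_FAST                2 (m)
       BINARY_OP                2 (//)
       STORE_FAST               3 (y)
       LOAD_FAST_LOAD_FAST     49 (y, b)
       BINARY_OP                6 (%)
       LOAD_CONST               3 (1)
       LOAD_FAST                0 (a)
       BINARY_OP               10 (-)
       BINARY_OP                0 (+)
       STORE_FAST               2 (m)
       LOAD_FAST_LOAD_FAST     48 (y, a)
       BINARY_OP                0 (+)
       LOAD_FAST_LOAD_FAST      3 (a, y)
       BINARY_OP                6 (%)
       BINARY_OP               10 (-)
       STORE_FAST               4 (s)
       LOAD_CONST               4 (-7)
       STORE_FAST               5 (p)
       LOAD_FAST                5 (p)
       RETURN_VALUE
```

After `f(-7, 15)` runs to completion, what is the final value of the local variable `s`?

-6

LOAD_CONST → push 4. Stack: [4]
STORE_FAST m → m=4. Stack: []
LOAD_CONST → push 6. Stack: [6]
LOAD_FAST m → push 4. Stack: [6, 4]
BINARY_OP // → 6 // 4 = 1. Stack: [1]
STORE_FAST y → y=1. Stack: []
LOAD_FAST_LOAD_FAST y,b → push 1,15. Stack: [1, 15]
BINARY_OP % → 1 % 15 = 1. Stack: [1]
LOAD_CONST → push 1. Stack: [1, 1]
LOAD_FAST a → push -7. Stack: [1, 1, -7]
BINARY_OP - → 1 - -7 = 8. Stack: [1, 8]
BINARY_OP + → 1 + 8 = 9. Stack: [9]
STORE_FAST m → m=9. Stack: []
LOAD_FAST_LOAD_FAST y,a → push 1,-7. Stack: [1, -7]
BINARY_OP + → 1 + -7 = -6. Stack: [-6]
LOAD_FAST_LOAD_FAST a,y → push -7,1. Stack: [-6, -7, 1]
BINARY_OP % → -7 % 1 = 0. Stack: [-6, 0]
BINARY_OP - → -6 - 0 = -6. Stack: [-6]
STORE_FAST s → s=-6. Stack: []
LOAD_CONST → push -7. Stack: [-7]
STORE_FAST p → p=-7. Stack: []
LOAD_FAST p → push -7. Stack: [-7]
RETURN_VALUE → return -7.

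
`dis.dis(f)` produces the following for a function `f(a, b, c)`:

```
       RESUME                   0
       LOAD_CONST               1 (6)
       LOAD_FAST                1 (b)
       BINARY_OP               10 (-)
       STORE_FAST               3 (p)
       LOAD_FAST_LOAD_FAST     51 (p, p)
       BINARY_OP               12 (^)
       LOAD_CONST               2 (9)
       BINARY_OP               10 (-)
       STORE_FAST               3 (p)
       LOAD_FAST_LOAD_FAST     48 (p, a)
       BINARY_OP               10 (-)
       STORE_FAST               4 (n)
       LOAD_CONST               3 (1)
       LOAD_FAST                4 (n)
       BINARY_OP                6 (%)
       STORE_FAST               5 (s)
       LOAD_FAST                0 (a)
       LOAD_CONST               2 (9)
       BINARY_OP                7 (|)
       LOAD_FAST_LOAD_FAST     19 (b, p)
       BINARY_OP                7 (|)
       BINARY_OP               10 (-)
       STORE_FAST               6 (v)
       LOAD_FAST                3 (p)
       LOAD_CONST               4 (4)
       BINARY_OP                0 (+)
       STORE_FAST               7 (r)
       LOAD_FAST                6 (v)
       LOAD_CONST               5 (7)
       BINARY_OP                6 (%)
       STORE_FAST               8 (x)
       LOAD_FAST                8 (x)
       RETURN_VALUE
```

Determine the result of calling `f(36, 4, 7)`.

LOAD_CONST → push 6. Stack: [6]
LOAD_FAST b → push 4. Stack: [6, 4]
BINARY_OP - → 6 - 4 = 2. Stack: [2]
STORE_FAST p → p=2. Stack: []
LOAD_FAST_LOAD_FAST p,p → push 2,2. Stack: [2, 2]
BINARY_OP ^ → 2 ^ 2 = 0. Stack: [0]
LOAD_CONST → push 9. Stack: [0, 9]
BINARY_OP - → 0 - 9 = -9. Stack: [-9]
STORE_FAST p → p=-9. Stack: []
LOAD_FAST_LOAD_FAST p,a → push -9,36. Stack: [-9, 36]
BINARY_OP - → -9 - 36 = -45. Stack: [-45]
STORE_FAST n → n=-45. Stack: []
LOAD_CONST → push 1. Stack: [1]
LOAD_FAST n → push -45. Stack: [1, -45]
BINARY_OP % → 1 % -45 = -44. Stack: [-44]
STORE_FAST s → s=-44. Stack: []
LOAD_FAST a → push 36. Stack: [36]
LOAD_CONST → push 9. Stack: [36, 9]
BINARY_OP | → 36 | 9 = 45. Stack: [45]
LOAD_FAST_LOAD_FAST b,p → push 4,-9. Stack: [45, 4, -9]
BINARY_OP | → 4 | -9 = -9. Stack: [45, -9]
BINARY_OP - → 45 - -9 = 54. Stack: [54]
STORE_FAST v → v=54. Stack: []
LOAD_FAST p → push -9. Stack: [-9]
LOAD_CONST → push 4. Stack: [-9, 4]
BINARY_OP + → -9 + 4 = -5. Stack: [-5]
STORE_FAST r → r=-5. Stack: []
LOAD_FAST v → push 54. Stack: [54]
LOAD_CONST → push 7. Stack: [54, 7]
BINARY_OP % → 54 % 7 = 5. Stack: [5]
STORE_FAST x → x=5. Stack: []
LOAD_FAST x → push 5. Stack: [5]
RETURN_VALUE → return 5.

5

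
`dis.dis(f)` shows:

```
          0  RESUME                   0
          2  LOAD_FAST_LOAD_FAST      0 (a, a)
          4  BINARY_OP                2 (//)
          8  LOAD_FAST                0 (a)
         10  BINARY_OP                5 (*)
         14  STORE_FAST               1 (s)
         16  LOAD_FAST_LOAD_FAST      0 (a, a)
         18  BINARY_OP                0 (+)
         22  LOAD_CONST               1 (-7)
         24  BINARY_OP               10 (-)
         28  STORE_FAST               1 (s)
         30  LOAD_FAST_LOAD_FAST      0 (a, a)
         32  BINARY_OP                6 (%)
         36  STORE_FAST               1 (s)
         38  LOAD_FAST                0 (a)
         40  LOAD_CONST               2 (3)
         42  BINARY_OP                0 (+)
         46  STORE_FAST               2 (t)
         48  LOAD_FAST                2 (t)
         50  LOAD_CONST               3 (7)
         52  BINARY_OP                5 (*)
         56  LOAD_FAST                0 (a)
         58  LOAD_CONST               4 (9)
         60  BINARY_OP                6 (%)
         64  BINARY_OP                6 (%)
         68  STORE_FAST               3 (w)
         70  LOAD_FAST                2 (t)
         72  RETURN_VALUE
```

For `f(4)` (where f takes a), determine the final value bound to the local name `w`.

LOAD_FAST_LOAD_FAST a,a → push 4,4. Stack: [4, 4]
BINARY_OP // → 4 // 4 = 1. Stack: [1]
LOAD_FAST a → push 4. Stack: [1, 4]
BINARY_OP * → 1 * 4 = 4. Stack: [4]
STORE_FAST s → s=4. Stack: []
LOAD_FAST_LOAD_FAST a,a → push 4,4. Stack: [4, 4]
BINARY_OP + → 4 + 4 = 8. Stack: [8]
LOAD_CONST → push -7. Stack: [8, -7]
BINARY_OP - → 8 - -7 = 15. Stack: [15]
STORE_FAST s → s=15. Stack: []
LOAD_FAST_LOAD_FAST a,a → push 4,4. Stack: [4, 4]
BINARY_OP % → 4 % 4 = 0. Stack: [0]
STORE_FAST s → s=0. Stack: []
LOAD_FAST a → push 4. Stack: [4]
LOAD_CONST → push 3. Stack: [4, 3]
BINARY_OP + → 4 + 3 = 7. Stack: [7]
STORE_FAST t → t=7. Stack: []
LOAD_FAST t → push 7. Stack: [7]
LOAD_CONST → push 7. Stack: [7, 7]
BINARY_OP * → 7 * 7 = 49. Stack: [49]
LOAD_FAST a → push 4. Stack: [49, 4]
LOAD_CONST → push 9. Stack: [49, 4, 9]
BINARY_OP % → 4 % 9 = 4. Stack: [49, 4]
BINARY_OP % → 49 % 4 = 1. Stack: [1]
STORE_FAST w → w=1. Stack: []
LOAD_FAST t → push 7. Stack: [7]
RETURN_VALUE → return 7.

1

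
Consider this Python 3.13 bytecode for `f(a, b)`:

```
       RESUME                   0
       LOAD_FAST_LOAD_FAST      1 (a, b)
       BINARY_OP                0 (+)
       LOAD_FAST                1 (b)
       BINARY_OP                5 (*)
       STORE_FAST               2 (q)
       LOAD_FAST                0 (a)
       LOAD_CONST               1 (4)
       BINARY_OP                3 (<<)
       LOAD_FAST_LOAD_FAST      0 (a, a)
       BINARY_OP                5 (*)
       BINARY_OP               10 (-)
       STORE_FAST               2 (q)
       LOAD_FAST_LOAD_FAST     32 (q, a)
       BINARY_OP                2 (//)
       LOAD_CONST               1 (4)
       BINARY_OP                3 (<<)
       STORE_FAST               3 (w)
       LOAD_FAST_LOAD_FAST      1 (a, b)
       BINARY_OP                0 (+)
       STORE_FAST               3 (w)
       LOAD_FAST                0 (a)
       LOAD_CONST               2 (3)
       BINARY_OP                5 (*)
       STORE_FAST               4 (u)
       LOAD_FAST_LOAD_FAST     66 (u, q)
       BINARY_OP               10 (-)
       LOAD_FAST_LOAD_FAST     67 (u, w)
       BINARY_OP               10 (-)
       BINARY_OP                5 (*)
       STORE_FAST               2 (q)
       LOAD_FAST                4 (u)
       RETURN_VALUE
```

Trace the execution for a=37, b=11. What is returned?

LOAD_FAST_LOAD_FAST a,b → push 37,11. Stack: [37, 11]
BINARY_OP + → 37 + 11 = 48. Stack: [48]
LOAD_FAST b → push 11. Stack: [48, 11]
BINARY_OP * → 48 * 11 = 528. Stack: [528]
STORE_FAST q → q=528. Stack: []
LOAD_FAST a → push 37. Stack: [37]
LOAD_CONST → push 4. Stack: [37, 4]
BINARY_OP << → 37 << 4 = 592. Stack: [592]
LOAD_FAST_LOAD_FAST a,a → push 37,37. Stack: [592, 37, 37]
BINARY_OP * → 37 * 37 = 1369. Stack: [592, 1369]
BINARY_OP - → 592 - 1369 = -777. Stack: [-777]
STORE_FAST q → q=-777. Stack: []
LOAD_FAST_LOAD_FAST q,a → push -777,37. Stack: [-777, 37]
BINARY_OP // → -777 // 37 = -21. Stack: [-21]
LOAD_CONST → push 4. Stack: [-21, 4]
BINARY_OP << → -21 << 4 = -336. Stack: [-336]
STORE_FAST w → w=-336. Stack: []
LOAD_FAST_LOAD_FAST a,b → push 37,11. Stack: [37, 11]
BINARY_OP + → 37 + 11 = 48. Stack: [48]
STORE_FAST w → w=48. Stack: []
LOAD_FAST a → push 37. Stack: [37]
LOAD_CONST → push 3. Stack: [37, 3]
BINARY_OP * → 37 * 3 = 111. Stack: [111]
STORE_FAST u → u=111. Stack: []
LOAD_FAST_LOAD_FAST u,q → push 111,-777. Stack: [111, -777]
BINARY_OP - → 111 - -777 = 888. Stack: [888]
LOAD_FAST_LOAD_FAST u,w → push 111,48. Stack: [888, 111, 48]
BINARY_OP - → 111 - 48 = 63. Stack: [888, 63]
BINARY_OP * → 888 * 63 = 55944. Stack: [55944]
STORE_FAST q → q=55944. Stack: []
LOAD_FAST u → push 111. Stack: [111]
RETURN_VALUE → return 111.

111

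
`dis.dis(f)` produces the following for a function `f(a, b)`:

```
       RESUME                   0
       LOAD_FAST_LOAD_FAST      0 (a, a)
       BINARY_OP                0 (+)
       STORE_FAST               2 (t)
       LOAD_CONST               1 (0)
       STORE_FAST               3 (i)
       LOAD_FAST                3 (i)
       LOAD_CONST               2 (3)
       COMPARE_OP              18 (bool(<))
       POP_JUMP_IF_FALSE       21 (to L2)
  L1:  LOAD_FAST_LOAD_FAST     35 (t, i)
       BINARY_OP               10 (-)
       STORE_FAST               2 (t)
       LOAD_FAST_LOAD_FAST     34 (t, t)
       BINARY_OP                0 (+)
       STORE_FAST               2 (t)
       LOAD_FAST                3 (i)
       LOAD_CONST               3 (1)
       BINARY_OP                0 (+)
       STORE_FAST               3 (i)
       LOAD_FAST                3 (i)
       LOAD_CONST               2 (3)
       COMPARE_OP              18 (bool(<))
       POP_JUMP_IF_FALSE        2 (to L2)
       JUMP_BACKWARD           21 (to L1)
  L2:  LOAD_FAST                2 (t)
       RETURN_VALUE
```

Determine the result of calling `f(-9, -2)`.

-152

LOAD_FAST_LOAD_FAST a,a → push -9,-9. Stack: [-9, -9]
BINARY_OP + → -9 + -9 = -18. Stack: [-18]
STORE_FAST t → t=-18. Stack: []
LOAD_CONST → push 0. Stack: [0]
STORE_FAST i → i=0. Stack: []
LOAD_FAST i → push 0. Stack: [0]
LOAD_CONST → push 3. Stack: [0, 3]
COMPARE_OP bool(<) → 0 vs 3 = True. Stack: [True]
POP_JUMP_IF_FALSE → pop True; no jump. Stack: []
LOAD_FAST_LOAD_FAST t,i → push -18,0. Stack: [-18, 0]
BINARY_OP - → -18 - 0 = -18. Stack: [-18]
STORE_FAST t → t=-18. Stack: []
LOAD_FAST_LOAD_FAST t,t → push -18,-18. Stack: [-18, -18]
BINARY_OP + → -18 + -18 = -36. Stack: [-36]
STORE_FAST t → t=-36. Stack: []
LOAD_FAST i → push 0. Stack: [0]
LOAD_CONST → push 1. Stack: [0, 1]
BINARY_OP + → 0 + 1 = 1. Stack: [1]
STORE_FAST i → i=1. Stack: []
LOAD_FAST i → push 1. Stack: [1]
LOAD_CONST → push 3. Stack: [1, 3]
COMPARE_OP bool(<) → 1 vs 3 = True. Stack: [True]
POP_JUMP_IF_FALSE → pop True; no jump. Stack: []
LOAD_FAST_LOAD_FAST t,i → push -36,1. Stack: [-36, 1]
BINARY_OP - → -36 - 1 = -37. Stack: [-37]
STORE_FAST t → t=-37. Stack: []
LOAD_FAST_LOAD_FAST t,t → push -37,-37. Stack: [-37, -37]
BINARY_OP + → -37 + -37 = -74. Stack: [-74]
STORE_FAST t → t=-74. Stack: []
LOAD_FAST i → push 1. Stack: [1]
LOAD_CONST → push 1. Stack: [1, 1]
BINARY_OP + → 1 + 1 = 2. Stack: [2]
STORE_FAST i → i=2. Stack: []
LOAD_FAST i → push 2. Stack: [2]
LOAD_CONST → push 3. Stack: [2, 3]
COMPARE_OP bool(<) → 2 vs 3 = True. Stack: [True]
POP_JUMP_IF_FALSE → pop True; no jump. Stack: []
LOAD_FAST_LOAD_FAST t,i → push -74,2. Stack: [-74, 2]
BINARY_OP - → -74 - 2 = -76. Stack: [-76]
STORE_FAST t → t=-76. Stack: []
LOAD_FAST_LOAD_FAST t,t → push -76,-76. Stack: [-76, -76]
BINARY_OP + → -76 + -76 = -152. Stack: [-152]
STORE_FAST t → t=-152. Stack: []
LOAD_FAST i → push 2. Stack: [2]
LOAD_CONST → push 1. Stack: [2, 1]
BINARY_OP + → 2 + 1 = 3. Stack: [3]
STORE_FAST i → i=3. Stack: []
LOAD_FAST i → push 3. Stack: [3]
LOAD_CONST → push 3. Stack: [3, 3]
COMPARE_OP bool(<) → 3 vs 3 = False. Stack: [False]
POP_JUMP_IF_FALSE → pop False; jump. Stack: []
LOAD_FAST t → push -152. Stack: [-152]
RETURN_VALUE → return -152.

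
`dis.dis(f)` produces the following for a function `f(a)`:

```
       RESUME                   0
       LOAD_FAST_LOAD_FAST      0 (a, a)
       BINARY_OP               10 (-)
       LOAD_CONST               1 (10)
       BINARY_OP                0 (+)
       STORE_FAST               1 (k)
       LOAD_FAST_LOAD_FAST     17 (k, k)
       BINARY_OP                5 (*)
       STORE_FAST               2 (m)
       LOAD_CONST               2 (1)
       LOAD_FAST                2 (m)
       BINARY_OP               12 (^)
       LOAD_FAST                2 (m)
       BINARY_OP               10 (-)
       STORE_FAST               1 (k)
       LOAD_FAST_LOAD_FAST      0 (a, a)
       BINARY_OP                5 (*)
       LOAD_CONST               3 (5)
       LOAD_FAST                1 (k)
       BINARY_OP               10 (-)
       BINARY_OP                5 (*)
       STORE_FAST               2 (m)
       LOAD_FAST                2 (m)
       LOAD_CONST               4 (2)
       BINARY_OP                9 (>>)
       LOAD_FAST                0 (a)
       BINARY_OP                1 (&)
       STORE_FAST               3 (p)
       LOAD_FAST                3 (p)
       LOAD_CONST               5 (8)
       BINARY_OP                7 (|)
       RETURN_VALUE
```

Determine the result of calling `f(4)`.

8

LOAD_FAST_LOAD_FAST a,a → push 4,4. Stack: [4, 4]
BINARY_OP - → 4 - 4 = 0. Stack: [0]
LOAD_CONST → push 10. Stack: [0, 10]
BINARY_OP + → 0 + 10 = 10. Stack: [10]
STORE_FAST k → k=10. Stack: []
LOAD_FAST_LOAD_FAST k,k → push 10,10. Stack: [10, 10]
BINARY_OP * → 10 * 10 = 100. Stack: [100]
STORE_FAST m → m=100. Stack: []
LOAD_CONST → push 1. Stack: [1]
LOAD_FAST m → push 100. Stack: [1, 100]
BINARY_OP ^ → 1 ^ 100 = 101. Stack: [101]
LOAD_FAST m → push 100. Stack: [101, 100]
BINARY_OP - → 101 - 100 = 1. Stack: [1]
STORE_FAST k → k=1. Stack: []
LOAD_FAST_LOAD_FAST a,a → push 4,4. Stack: [4, 4]
BINARY_OP * → 4 * 4 = 16. Stack: [16]
LOAD_CONST → push 5. Stack: [16, 5]
LOAD_FAST k → push 1. Stack: [16, 5, 1]
BINARY_OP - → 5 - 1 = 4. Stack: [16, 4]
BINARY_OP * → 16 * 4 = 64. Stack: [64]
STORE_FAST m → m=64. Stack: []
LOAD_FAST m → push 64. Stack: [64]
LOAD_CONST → push 2. Stack: [64, 2]
BINARY_OP >> → 64 >> 2 = 16. Stack: [16]
LOAD_FAST a → push 4. Stack: [16, 4]
BINARY_OP & → 16 & 4 = 0. Stack: [0]
STORE_FAST p → p=0. Stack: []
LOAD_FAST p → push 0. Stack: [0]
LOAD_CONST → push 8. Stack: [0, 8]
BINARY_OP | → 0 | 8 = 8. Stack: [8]
RETURN_VALUE → return 8.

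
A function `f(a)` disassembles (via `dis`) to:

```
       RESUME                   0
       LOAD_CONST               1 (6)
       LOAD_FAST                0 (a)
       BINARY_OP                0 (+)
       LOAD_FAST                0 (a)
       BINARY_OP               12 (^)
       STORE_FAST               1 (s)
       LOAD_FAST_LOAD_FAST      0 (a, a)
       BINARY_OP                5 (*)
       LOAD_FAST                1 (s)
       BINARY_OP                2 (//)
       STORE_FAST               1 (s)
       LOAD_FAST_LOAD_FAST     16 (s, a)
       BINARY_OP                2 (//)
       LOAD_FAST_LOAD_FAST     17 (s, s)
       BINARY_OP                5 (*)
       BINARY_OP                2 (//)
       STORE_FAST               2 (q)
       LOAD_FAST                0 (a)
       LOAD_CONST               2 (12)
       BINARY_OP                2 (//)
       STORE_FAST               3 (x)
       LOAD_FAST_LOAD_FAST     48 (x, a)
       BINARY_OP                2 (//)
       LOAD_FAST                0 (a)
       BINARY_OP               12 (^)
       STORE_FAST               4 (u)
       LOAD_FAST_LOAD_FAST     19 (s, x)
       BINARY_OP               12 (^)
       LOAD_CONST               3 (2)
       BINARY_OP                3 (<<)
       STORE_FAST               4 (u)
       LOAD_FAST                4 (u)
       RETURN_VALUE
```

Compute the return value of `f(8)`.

LOAD_CONST → push 6. Stack: [6]
LOAD_FAST a → push 8. Stack: [6, 8]
BINARY_OP + → 6 + 8 = 14. Stack: [14]
LOAD_FAST a → push 8. Stack: [14, 8]
BINARY_OP ^ → 14 ^ 8 = 6. Stack: [6]
STORE_FAST s → s=6. Stack: []
LOAD_FAST_LOAD_FAST a,a → push 8,8. Stack: [8, 8]
BINARY_OP * → 8 * 8 = 64. Stack: [64]
LOAD_FAST s → push 6. Stack: [64, 6]
BINARY_OP // → 64 // 6 = 10. Stack: [10]
STORE_FAST s → s=10. Stack: []
LOAD_FAST_LOAD_FAST s,a → push 10,8. Stack: [10, 8]
BINARY_OP // → 10 // 8 = 1. Stack: [1]
LOAD_FAST_LOAD_FAST s,s → push 10,10. Stack: [1, 10, 10]
BINARY_OP * → 10 * 10 = 100. Stack: [1, 100]
BINARY_OP // → 1 // 100 = 0. Stack: [0]
STORE_FAST q → q=0. Stack: []
LOAD_FAST a → push 8. Stack: [8]
LOAD_CONST → push 12. Stack: [8, 12]
BINARY_OP // → 8 // 12 = 0. Stack: [0]
STORE_FAST x → x=0. Stack: []
LOAD_FAST_LOAD_FAST x,a → push 0,8. Stack: [0, 8]
BINARY_OP // → 0 // 8 = 0. Stack: [0]
LOAD_FAST a → push 8. Stack: [0, 8]
BINARY_OP ^ → 0 ^ 8 = 8. Stack: [8]
STORE_FAST u → u=8. Stack: []
LOAD_FAST_LOAD_FAST s,x → push 10,0. Stack: [10, 0]
BINARY_OP ^ → 10 ^ 0 = 10. Stack: [10]
LOAD_CONST → push 2. Stack: [10, 2]
BINARY_OP << → 10 << 2 = 40. Stack: [40]
STORE_FAST u → u=40. Stack: []
LOAD_FAST u → push 40. Stack: [40]
RETURN_VALUE → return 40.

40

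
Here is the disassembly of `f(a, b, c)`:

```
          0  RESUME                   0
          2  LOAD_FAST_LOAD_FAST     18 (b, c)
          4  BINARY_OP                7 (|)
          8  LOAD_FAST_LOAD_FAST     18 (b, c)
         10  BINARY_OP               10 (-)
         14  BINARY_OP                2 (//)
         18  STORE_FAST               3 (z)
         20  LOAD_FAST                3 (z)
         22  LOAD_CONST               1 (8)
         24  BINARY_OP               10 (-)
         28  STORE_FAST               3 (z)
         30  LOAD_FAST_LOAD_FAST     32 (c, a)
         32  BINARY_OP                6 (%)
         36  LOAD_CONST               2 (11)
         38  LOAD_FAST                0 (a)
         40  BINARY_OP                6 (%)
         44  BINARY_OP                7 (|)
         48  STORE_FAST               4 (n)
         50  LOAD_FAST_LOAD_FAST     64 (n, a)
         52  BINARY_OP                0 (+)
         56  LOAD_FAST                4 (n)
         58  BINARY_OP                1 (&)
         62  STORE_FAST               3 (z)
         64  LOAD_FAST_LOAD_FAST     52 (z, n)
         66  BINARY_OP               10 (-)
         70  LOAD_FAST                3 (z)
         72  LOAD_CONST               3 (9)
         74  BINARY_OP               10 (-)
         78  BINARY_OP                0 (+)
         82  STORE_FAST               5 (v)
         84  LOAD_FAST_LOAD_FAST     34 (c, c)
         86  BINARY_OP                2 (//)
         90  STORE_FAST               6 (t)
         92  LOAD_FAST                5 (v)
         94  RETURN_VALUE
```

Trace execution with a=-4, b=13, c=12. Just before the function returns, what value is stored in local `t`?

LOAD_FAST_LOAD_FAST b,c → push 13,12. Stack: [13, 12]
BINARY_OP | → 13 | 12 = 13. Stack: [13]
LOAD_FAST_LOAD_FAST b,c → push 13,12. Stack: [13, 13, 12]
BINARY_OP - → 13 - 12 = 1. Stack: [13, 1]
BINARY_OP // → 13 // 1 = 13. Stack: [13]
STORE_FAST z → z=13. Stack: []
LOAD_FAST z → push 13. Stack: [13]
LOAD_CONST → push 8. Stack: [13, 8]
BINARY_OP - → 13 - 8 = 5. Stack: [5]
STORE_FAST z → z=5. Stack: []
LOAD_FAST_LOAD_FAST c,a → push 12,-4. Stack: [12, -4]
BINARY_OP % → 12 % -4 = 0. Stack: [0]
LOAD_CONST → push 11. Stack: [0, 11]
LOAD_FAST a → push -4. Stack: [0, 11, -4]
BINARY_OP % → 11 % -4 = -1. Stack: [0, -1]
BINARY_OP | → 0 | -1 = -1. Stack: [-1]
STORE_FAST n → n=-1. Stack: []
LOAD_FAST_LOAD_FAST n,a → push -1,-4. Stack: [-1, -4]
BINARY_OP + → -1 + -4 = -5. Stack: [-5]
LOAD_FAST n → push -1. Stack: [-5, -1]
BINARY_OP & → -5 & -1 = -5. Stack: [-5]
STORE_FAST z → z=-5. Stack: []
LOAD_FAST_LOAD_FAST z,n → push -5,-1. Stack: [-5, -1]
BINARY_OP - → -5 - -1 = -4. Stack: [-4]
LOAD_FAST z → push -5. Stack: [-4, -5]
LOAD_CONST → push 9. Stack: [-4, -5, 9]
BINARY_OP - → -5 - 9 = -14. Stack: [-4, -14]
BINARY_OP + → -4 + -14 = -18. Stack: [-18]
STORE_FAST v → v=-18. Stack: []
LOAD_FAST_LOAD_FAST c,c → push 12,12. Stack: [12, 12]
BINARY_OP // → 12 // 12 = 1. Stack: [1]
STORE_FAST t → t=1. Stack: []
LOAD_FAST v → push -18. Stack: [-18]
RETURN_VALUE → return -18.

1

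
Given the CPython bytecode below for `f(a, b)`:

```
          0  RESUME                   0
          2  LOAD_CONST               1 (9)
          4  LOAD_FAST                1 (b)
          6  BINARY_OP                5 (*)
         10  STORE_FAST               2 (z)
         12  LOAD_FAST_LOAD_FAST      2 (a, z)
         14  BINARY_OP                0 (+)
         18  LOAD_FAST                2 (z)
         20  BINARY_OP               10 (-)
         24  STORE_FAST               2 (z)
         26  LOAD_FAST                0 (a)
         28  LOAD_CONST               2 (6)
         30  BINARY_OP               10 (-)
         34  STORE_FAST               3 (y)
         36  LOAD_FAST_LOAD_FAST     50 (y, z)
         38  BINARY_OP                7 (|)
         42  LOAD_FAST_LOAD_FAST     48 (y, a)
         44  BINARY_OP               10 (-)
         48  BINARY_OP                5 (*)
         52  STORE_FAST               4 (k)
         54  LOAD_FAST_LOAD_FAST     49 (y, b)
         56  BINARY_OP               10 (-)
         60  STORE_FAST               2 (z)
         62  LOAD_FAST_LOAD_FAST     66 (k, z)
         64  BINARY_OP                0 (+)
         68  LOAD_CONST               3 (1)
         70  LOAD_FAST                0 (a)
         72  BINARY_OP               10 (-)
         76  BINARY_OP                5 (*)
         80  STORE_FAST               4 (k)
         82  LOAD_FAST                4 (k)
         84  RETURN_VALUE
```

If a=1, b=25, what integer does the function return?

0

LOAD_CONST → push 9. Stack: [9]
LOAD_FAST b → push 25. Stack: [9, 25]
BINARY_OP * → 9 * 25 = 225. Stack: [225]
STORE_FAST z → z=225. Stack: []
LOAD_FAST_LOAD_FAST a,z → push 1,225. Stack: [1, 225]
BINARY_OP + → 1 + 225 = 226. Stack: [226]
LOAD_FAST z → push 225. Stack: [226, 225]
BINARY_OP - → 226 - 225 = 1. Stack: [1]
STORE_FAST z → z=1. Stack: []
LOAD_FAST a → push 1. Stack: [1]
LOAD_CONST → push 6. Stack: [1, 6]
BINARY_OP - → 1 - 6 = -5. Stack: [-5]
STORE_FAST y → y=-5. Stack: []
LOAD_FAST_LOAD_FAST y,z → push -5,1. Stack: [-5, 1]
BINARY_OP | → -5 | 1 = -5. Stack: [-5]
LOAD_FAST_LOAD_FAST y,a → push -5,1. Stack: [-5, -5, 1]
BINARY_OP - → -5 - 1 = -6. Stack: [-5, -6]
BINARY_OP * → -5 * -6 = 30. Stack: [30]
STORE_FAST k → k=30. Stack: []
LOAD_FAST_LOAD_FAST y,b → push -5,25. Stack: [-5, 25]
BINARY_OP - → -5 - 25 = -30. Stack: [-30]
STORE_FAST z → z=-30. Stack: []
LOAD_FAST_LOAD_FAST k,z → push 30,-30. Stack: [30, -30]
BINARY_OP + → 30 + -30 = 0. Stack: [0]
LOAD_CONST → push 1. Stack: [0, 1]
LOAD_FAST a → push 1. Stack: [0, 1, 1]
BINARY_OP - → 1 - 1 = 0. Stack: [0, 0]
BINARY_OP * → 0 * 0 = 0. Stack: [0]
STORE_FAST k → k=0. Stack: []
LOAD_FAST k → push 0. Stack: [0]
RETURN_VALUE → return 0.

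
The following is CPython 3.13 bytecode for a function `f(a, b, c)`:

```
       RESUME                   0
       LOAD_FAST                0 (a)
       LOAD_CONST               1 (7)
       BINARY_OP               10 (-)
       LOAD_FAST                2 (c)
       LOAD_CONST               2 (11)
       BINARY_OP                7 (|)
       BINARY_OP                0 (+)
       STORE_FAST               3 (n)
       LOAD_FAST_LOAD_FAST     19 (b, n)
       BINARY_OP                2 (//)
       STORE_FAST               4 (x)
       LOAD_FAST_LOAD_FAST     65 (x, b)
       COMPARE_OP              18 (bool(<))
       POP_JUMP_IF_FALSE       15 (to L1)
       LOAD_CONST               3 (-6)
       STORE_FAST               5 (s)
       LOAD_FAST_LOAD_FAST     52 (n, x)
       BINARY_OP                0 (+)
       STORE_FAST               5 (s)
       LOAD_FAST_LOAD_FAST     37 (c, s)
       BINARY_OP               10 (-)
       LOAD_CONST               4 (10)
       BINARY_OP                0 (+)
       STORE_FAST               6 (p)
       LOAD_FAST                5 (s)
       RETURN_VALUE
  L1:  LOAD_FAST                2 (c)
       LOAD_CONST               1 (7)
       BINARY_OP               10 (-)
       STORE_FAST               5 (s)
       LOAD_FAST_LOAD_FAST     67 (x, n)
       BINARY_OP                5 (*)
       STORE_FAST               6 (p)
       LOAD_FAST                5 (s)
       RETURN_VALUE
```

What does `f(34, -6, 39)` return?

32

LOAD_FAST a → push 34. Stack: [34]
LOAD_CONST → push 7. Stack: [34, 7]
BINARY_OP - → 34 - 7 = 27. Stack: [27]
LOAD_FAST c → push 39. Stack: [27, 39]
LOAD_CONST → push 11. Stack: [27, 39, 11]
BINARY_OP | → 39 | 11 = 47. Stack: [27, 47]
BINARY_OP + → 27 + 47 = 74. Stack: [74]
STORE_FAST n → n=74. Stack: []
LOAD_FAST_LOAD_FAST b,n → push -6,74. Stack: [-6, 74]
BINARY_OP // → -6 // 74 = -1. Stack: [-1]
STORE_FAST x → x=-1. Stack: []
LOAD_FAST_LOAD_FAST x,b → push -1,-6. Stack: [-1, -6]
COMPARE_OP bool(<) → -1 vs -6 = False. Stack: [False]
POP_JUMP_IF_FALSE → pop False; jump. Stack: []
LOAD_FAST c → push 39. Stack: [39]
LOAD_CONST → push 7. Stack: [39, 7]
BINARY_OP - → 39 - 7 = 32. Stack: [32]
STORE_FAST s → s=32. Stack: []
LOAD_FAST_LOAD_FAST x,n → push -1,74. Stack: [-1, 74]
BINARY_OP * → -1 * 74 = -74. Stack: [-74]
STORE_FAST p → p=-74. Stack: []
LOAD_FAST s → push 32. Stack: [32]
RETURN_VALUE → return 32.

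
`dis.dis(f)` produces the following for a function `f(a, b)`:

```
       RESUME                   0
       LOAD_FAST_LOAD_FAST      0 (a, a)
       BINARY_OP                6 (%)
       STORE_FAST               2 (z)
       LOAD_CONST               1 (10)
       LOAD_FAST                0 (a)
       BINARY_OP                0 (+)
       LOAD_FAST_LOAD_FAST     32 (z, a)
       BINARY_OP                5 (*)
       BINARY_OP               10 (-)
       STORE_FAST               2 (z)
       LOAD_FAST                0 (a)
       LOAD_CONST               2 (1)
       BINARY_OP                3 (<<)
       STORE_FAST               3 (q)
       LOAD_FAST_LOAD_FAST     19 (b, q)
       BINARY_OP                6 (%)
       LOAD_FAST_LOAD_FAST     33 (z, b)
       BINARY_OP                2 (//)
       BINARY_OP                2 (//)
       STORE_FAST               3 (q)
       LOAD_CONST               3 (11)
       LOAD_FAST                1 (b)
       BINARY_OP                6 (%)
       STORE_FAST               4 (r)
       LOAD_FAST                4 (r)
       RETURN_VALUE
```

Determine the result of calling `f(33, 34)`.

LOAD_FAST_LOAD_FAST a,a → push 33,33. Stack: [33, 33]
BINARY_OP % → 33 % 33 = 0. Stack: [0]
STORE_FAST z → z=0. Stack: []
LOAD_CONST → push 10. Stack: [10]
LOAD_FAST a → push 33. Stack: [10, 33]
BINARY_OP + → 10 + 33 = 43. Stack: [43]
LOAD_FAST_LOAD_FAST z,a → push 0,33. Stack: [43, 0, 33]
BINARY_OP * → 0 * 33 = 0. Stack: [43, 0]
BINARY_OP - → 43 - 0 = 43. Stack: [43]
STORE_FAST z → z=43. Stack: []
LOAD_FAST a → push 33. Stack: [33]
LOAD_CONST → push 1. Stack: [33, 1]
BINARY_OP << → 33 << 1 = 66. Stack: [66]
STORE_FAST q → q=66. Stack: []
LOAD_FAST_LOAD_FAST b,q → push 34,66. Stack: [34, 66]
BINARY_OP % → 34 % 66 = 34. Stack: [34]
LOAD_FAST_LOAD_FAST z,b → push 43,34. Stack: [34, 43, 34]
BINARY_OP // → 43 // 34 = 1. Stack: [34, 1]
BINARY_OP // → 34 // 1 = 34. Stack: [34]
STORE_FAST q → q=34. Stack: []
LOAD_CONST → push 11. Stack: [11]
LOAD_FAST b → push 34. Stack: [11, 34]
BINARY_OP % → 11 % 34 = 11. Stack: [11]
STORE_FAST r → r=11. Stack: []
LOAD_FAST r → push 11. Stack: [11]
RETURN_VALUE → return 11.

11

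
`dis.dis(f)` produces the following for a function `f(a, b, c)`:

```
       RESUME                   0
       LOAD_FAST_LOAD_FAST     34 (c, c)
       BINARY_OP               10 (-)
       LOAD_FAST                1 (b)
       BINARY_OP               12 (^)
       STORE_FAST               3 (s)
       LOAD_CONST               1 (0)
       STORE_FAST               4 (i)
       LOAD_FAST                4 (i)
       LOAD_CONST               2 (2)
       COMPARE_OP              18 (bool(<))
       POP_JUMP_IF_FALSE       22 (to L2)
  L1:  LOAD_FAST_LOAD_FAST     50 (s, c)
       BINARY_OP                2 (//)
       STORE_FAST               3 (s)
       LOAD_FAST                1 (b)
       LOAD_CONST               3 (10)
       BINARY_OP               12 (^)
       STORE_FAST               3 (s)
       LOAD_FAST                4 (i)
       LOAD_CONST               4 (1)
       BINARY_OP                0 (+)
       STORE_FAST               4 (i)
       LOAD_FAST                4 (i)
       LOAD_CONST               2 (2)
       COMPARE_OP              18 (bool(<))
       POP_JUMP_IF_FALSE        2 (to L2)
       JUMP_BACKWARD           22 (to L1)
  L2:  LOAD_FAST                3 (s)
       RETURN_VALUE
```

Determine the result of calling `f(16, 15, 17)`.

5

LOAD_FAST_LOAD_FAST c,c → push 17,17. Stack: [17, 17]
BINARY_OP - → 17 - 17 = 0. Stack: [0]
LOAD_FAST b → push 15. Stack: [0, 15]
BINARY_OP ^ → 0 ^ 15 = 15. Stack: [15]
STORE_FAST s → s=15. Stack: []
LOAD_CONST → push 0. Stack: [0]
STORE_FAST i → i=0. Stack: []
LOAD_FAST i → push 0. Stack: [0]
LOAD_CONST → push 2. Stack: [0, 2]
COMPARE_OP bool(<) → 0 vs 2 = True. Stack: [True]
POP_JUMP_IF_FALSE → pop True; no jump. Stack: []
LOAD_FAST_LOAD_FAST s,c → push 15,17. Stack: [15, 17]
BINARY_OP // → 15 // 17 = 0. Stack: [0]
STORE_FAST s → s=0. Stack: []
LOAD_FAST b → push 15. Stack: [15]
LOAD_CONST → push 10. Stack: [15, 10]
BINARY_OP ^ → 15 ^ 10 = 5. Stack: [5]
STORE_FAST s → s=5. Stack: []
LOAD_FAST i → push 0. Stack: [0]
LOAD_CONST → push 1. Stack: [0, 1]
BINARY_OP + → 0 + 1 = 1. Stack: [1]
STORE_FAST i → i=1. Stack: []
LOAD_FAST i → push 1. Stack: [1]
LOAD_CONST → push 2. Stack: [1, 2]
COMPARE_OP bool(<) → 1 vs 2 = True. Stack: [True]
POP_JUMP_IF_FALSE → pop True; no jump. Stack: []
LOAD_FAST_LOAD_FAST s,c → push 5,17. Stack: [5, 17]
BINARY_OP // → 5 // 17 = 0. Stack: [0]
STORE_FAST s → s=0. Stack: []
LOAD_FAST b → push 15. Stack: [15]
LOAD_CONST → push 10. Stack: [15, 10]
BINARY_OP ^ → 15 ^ 10 = 5. Stack: [5]
STORE_FAST s → s=5. Stack: []
LOAD_FAST i → push 1. Stack: [1]
LOAD_CONST → push 1. Stack: [1, 1]
BINARY_OP + → 1 + 1 = 2. Stack: [2]
STORE_FAST i → i=2. Stack: []
LOAD_FAST i → push 2. Stack: [2]
LOAD_CONST → push 2. Stack: [2, 2]
COMPARE_OP bool(<) → 2 vs 2 = False. Stack: [False]
POP_JUMP_IF_FALSE → pop False; jump. Stack: []
LOAD_FAST s → push 5. Stack: [5]
RETURN_VALUE → return 5.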